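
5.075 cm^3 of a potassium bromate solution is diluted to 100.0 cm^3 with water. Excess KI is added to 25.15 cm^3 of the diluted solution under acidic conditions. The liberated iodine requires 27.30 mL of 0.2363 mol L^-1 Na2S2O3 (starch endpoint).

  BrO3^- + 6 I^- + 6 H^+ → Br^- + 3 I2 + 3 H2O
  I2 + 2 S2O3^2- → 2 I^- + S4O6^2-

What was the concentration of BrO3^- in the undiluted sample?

0.8424 mol/L

n(S2O3^2-) = 0.02730 × 0.2363 = 6.451 × 10^-3 mol
n(I2) = n(S2O3^2-)/2 = 3.225 × 10^-3 mol
From the 1:3 ratio, n(BrO3^-) in the aliquot = 1/3 × 3.225 × 10^-3 = 1.075 × 10^-3 mol
[BrO3^-]_dilute = 1.075 × 10^-3 / 0.02515 = 0.04275 mol/L
[BrO3^-]_original = 0.04275 × 100.0/5.075 = 0.8424 mol/L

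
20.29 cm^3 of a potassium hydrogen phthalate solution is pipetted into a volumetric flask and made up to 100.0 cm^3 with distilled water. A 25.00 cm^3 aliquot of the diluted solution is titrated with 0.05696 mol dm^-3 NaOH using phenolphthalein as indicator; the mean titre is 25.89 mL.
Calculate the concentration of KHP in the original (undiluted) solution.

0.2907 mol/L

KHC8H4O4 + NaOH → KNaC8H4O4 + H2O
n(NaOH) = 0.02589 × 0.05696 = 1.475 × 10^-3 mol
n(KHC8H4O4) in the aliquot = 1.475 × 10^-3 mol (1:1 ratio)
[KHC8H4O4]_dilute = 1.475 × 10^-3 / 0.02500 = 0.05899 mol/L
Dilution factor = 100.0 / 20.29 = 4.929
[KHC8H4O4]_stock = 0.05899 × 4.929 = 0.2907 mol/L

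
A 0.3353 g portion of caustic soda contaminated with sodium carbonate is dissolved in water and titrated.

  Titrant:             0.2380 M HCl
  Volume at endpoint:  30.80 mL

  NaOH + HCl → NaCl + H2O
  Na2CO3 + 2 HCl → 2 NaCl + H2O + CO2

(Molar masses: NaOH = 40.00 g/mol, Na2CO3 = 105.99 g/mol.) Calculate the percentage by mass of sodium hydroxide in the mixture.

48.82 %

n(HCl) = 0.03080 × 0.2380 = 7.330 × 10^-3 mol
Let x = n(NaOH), y = n(Na2CO3).
Titrant: 1x + 2y = 7.330 × 10^-3;  mass: 40.00x + 105.99y = 0.3353
Solving, x = 4.092 × 10^-3 mol, y = 1.619 × 10^-3 mol
mass of NaOH = 4.092 × 10^-3 × 40.00 = 0.1637 g
% NaOH = 0.1637 / 0.3353 × 100 = 48.82 %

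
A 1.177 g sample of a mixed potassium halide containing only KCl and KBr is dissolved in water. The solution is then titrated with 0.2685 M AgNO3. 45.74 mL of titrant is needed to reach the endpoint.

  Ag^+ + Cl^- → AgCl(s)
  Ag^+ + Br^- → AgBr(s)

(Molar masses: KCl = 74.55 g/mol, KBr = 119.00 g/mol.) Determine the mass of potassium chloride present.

0.4771 g

n(AgNO3) = 0.04574 × 0.2685 = 0.01228 mol
Let x = n(KCl), y = n(KBr).
Titrant: 1x + 1y = 0.01228;  mass: 74.55x + 119.00y = 1.177
Solving, x = 6.400 × 10^-3 mol, y = 5.882 × 10^-3 mol
mass of KCl = 6.400 × 10^-3 × 74.55 = 0.4771 g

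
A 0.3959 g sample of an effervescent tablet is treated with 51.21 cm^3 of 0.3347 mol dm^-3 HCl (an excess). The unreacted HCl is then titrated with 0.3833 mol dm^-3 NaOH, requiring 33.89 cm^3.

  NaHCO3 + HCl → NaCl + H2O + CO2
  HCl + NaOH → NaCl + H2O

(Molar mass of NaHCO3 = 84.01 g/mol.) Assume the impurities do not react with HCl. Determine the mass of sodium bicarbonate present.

n(HCl) added = 0.05121 × 0.3347 = 0.01714 mol
n(NaOH) used in back-titration = 0.03389 × 0.3833 = 0.01299 mol
n(HCl) left over = 0.01299 mol (1:1 ratio)
n(HCl) consumed by analyte = 0.01714 − 0.01299 = 4.150 × 10^-3 mol
n(NaHCO3) = 4.150 × 10^-3 mol (1:1 ratio)
mass of NaHCO3 = 4.150 × 10^-3 × 84.01 = 0.3486 g

0.3486 g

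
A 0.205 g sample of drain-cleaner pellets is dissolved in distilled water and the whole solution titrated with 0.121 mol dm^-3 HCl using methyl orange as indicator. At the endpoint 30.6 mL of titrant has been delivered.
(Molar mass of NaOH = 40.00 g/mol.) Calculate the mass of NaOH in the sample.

NaOH + HCl → NaCl + H2O
n(HCl) = 0.0306 L × 0.121 mol/L = 3.70 × 10^-3 mol
n(NaOH) = 3.70 × 10^-3 mol (1:1 ratio)
mass of NaOH = 3.70 × 10^-3 × 40.00 g/mol = 0.148 g

0.148 g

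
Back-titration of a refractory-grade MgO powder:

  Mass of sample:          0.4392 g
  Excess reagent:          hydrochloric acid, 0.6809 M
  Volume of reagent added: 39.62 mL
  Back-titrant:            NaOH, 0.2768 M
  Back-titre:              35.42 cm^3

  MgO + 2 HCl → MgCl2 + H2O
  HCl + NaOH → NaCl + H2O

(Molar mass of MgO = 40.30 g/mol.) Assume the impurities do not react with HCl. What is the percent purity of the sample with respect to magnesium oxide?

n(HCl) added = 0.03962 × 0.6809 = 0.02698 mol
n(NaOH) used in back-titration = 0.03542 × 0.2768 = 9.804 × 10^-3 mol
n(HCl) left over = 9.804 × 10^-3 mol (1:1 ratio)
n(HCl) consumed by analyte = 0.02698 − 9.804 × 10^-3 = 0.01717 mol
From the 1:2 ratio, n(MgO) = 1/2 × 0.01717 = 8.587 × 10^-3 mol
mass of MgO = 8.587 × 10^-3 × 40.30 = 0.3460 g
% MgO = 0.3460 / 0.4392 × 100 = 78.79 %

78.79 %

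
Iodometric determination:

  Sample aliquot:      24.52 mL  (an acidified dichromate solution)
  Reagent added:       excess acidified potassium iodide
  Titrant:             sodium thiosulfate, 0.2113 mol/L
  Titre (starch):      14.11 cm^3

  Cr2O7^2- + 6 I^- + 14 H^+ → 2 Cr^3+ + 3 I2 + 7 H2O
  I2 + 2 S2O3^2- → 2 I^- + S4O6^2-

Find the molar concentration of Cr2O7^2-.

0.02027 mol/L

n(S2O3^2-) = 0.01411 × 0.2113 = 2.981 × 10^-3 mol
n(I2) = n(S2O3^2-)/2 = 1.491 × 10^-3 mol
From the 1:3 ratio, n(Cr2O7^2-) in the aliquot = 1/3 × 1.491 × 10^-3 = 4.969 × 10^-4 mol
[Cr2O7^2-] = 4.969 × 10^-4 / 0.02452 = 0.02027 mol/L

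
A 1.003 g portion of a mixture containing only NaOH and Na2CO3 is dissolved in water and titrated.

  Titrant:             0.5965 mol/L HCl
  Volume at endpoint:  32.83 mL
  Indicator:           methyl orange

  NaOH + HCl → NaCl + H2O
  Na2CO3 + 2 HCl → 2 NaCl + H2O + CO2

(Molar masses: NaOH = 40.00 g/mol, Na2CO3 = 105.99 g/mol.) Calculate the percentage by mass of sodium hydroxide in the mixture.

10.68 %

n(HCl) = 0.03283 × 0.5965 = 0.01958 mol
Let x = n(NaOH), y = n(Na2CO3).
Titrant: 1x + 2y = 0.01958;  mass: 40.00x + 105.99y = 1.003
Solving, x = 2.678 × 10^-3 mol, y = 8.452 × 10^-3 mol
mass of NaOH = 2.678 × 10^-3 × 40.00 = 0.1071 g
% NaOH = 0.1071 / 1.003 × 100 = 10.68 %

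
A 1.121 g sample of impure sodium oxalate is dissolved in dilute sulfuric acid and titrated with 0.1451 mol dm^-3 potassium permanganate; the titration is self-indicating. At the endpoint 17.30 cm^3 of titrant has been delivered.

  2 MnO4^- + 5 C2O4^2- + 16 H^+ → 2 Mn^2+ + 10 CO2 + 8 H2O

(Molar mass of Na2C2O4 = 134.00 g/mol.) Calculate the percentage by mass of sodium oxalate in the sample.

n(KMnO4) = 0.01730 L × 0.1451 mol/L = 2.510 × 10^-3 mol
From the 5:2 ratio, n(Na2C2O4) = 5/2 × 2.510 × 10^-3 = 6.276 × 10^-3 mol
mass of Na2C2O4 = 6.276 × 10^-3 × 134.00 g/mol = 0.8409 g
% Na2C2O4 = 0.8409 / 1.121 × 100 = 75.02 %

75.02 %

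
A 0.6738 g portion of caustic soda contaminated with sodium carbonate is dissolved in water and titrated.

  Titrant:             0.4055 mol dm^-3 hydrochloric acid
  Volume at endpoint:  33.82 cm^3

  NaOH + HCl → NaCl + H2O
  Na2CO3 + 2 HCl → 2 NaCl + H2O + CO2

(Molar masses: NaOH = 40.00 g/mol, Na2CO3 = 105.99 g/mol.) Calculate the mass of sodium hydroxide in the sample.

0.1631 g

n(HCl) = 0.03382 × 0.4055 = 0.01371 mol
Let x = n(NaOH), y = n(Na2CO3).
Titrant: 1x + 2y = 0.01371;  mass: 40.00x + 105.99y = 0.6738
Solving, x = 4.076 × 10^-3 mol, y = 4.819 × 10^-3 mol
mass of NaOH = 4.076 × 10^-3 × 40.00 = 0.1631 g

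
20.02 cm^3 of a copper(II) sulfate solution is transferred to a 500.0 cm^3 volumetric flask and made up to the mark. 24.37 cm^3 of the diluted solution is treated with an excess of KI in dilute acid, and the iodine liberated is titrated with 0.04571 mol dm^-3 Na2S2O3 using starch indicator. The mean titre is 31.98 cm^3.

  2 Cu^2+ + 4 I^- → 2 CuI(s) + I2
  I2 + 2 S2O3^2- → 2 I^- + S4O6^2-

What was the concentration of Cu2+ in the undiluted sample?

1.498 mol/L

n(S2O3^2-) = 0.03198 × 0.04571 = 1.462 × 10^-3 mol
n(I2) = n(S2O3^2-)/2 = 7.309 × 10^-4 mol
From the 2:1 ratio, n(Cu2+) in the aliquot = 2/1 × 7.309 × 10^-4 = 1.462 × 10^-3 mol
[Cu2+]_dilute = 1.462 × 10^-3 / 0.02437 = 0.05998 mol/L
[Cu2+]_original = 0.05998 × 500.0/20.02 = 1.498 mol/L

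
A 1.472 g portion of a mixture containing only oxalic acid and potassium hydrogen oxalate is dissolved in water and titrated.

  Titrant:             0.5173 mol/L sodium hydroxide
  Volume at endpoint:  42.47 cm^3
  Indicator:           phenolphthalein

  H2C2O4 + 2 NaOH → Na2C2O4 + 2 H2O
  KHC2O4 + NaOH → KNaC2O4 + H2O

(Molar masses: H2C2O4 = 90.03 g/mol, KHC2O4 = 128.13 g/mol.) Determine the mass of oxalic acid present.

0.7274 g

n(NaOH) = 0.04247 × 0.5173 = 0.02197 mol
Let x = n(H2C2O4), y = n(KHC2O4).
Titrant: 2x + 1y = 0.02197;  mass: 90.03x + 128.13y = 1.472
Solving, x = 8.079 × 10^-3 mol, y = 5.812 × 10^-3 mol
mass of H2C2O4 = 8.079 × 10^-3 × 90.03 = 0.7274 g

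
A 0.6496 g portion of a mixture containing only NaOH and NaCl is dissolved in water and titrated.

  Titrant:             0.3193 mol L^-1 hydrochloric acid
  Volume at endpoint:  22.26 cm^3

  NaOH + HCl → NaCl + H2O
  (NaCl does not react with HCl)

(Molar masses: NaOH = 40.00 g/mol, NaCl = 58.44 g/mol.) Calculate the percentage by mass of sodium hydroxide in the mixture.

n(HCl) = 0.02226 × 0.3193 = 7.108 × 10^-3 mol
Let x = n(NaOH), y = n(NaCl).
Titrant: 1x = 7.108 × 10^-3;  mass: 40.00x + 58.44y = 0.6496
Solving, x = 7.108 × 10^-3 mol, y = 6.251 × 10^-3 mol
mass of NaOH = 7.108 × 10^-3 × 40.00 = 0.2843 g
% NaOH = 0.2843 / 0.6496 × 100 = 43.77 %

43.77 %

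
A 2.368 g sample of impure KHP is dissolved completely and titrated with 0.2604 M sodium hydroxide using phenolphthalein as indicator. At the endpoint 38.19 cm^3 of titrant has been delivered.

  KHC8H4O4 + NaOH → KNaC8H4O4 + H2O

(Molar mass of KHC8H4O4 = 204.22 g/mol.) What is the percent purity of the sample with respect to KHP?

n(NaOH) = 0.03819 L × 0.2604 mol/L = 9.945 × 10^-3 mol
n(KHC8H4O4) = 9.945 × 10^-3 mol (1:1 ratio)
mass of KHC8H4O4 = 9.945 × 10^-3 × 204.22 g/mol = 2.031 g
% KHC8H4O4 = 2.031 / 2.368 × 100 = 85.76 %

85.76 %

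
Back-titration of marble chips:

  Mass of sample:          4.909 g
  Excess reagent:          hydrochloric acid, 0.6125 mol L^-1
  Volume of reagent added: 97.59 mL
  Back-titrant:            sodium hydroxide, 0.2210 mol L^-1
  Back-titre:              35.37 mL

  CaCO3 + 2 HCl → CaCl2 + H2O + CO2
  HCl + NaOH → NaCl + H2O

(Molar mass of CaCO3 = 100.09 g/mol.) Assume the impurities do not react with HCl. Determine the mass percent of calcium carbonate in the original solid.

52.97 %

n(HCl) added = 0.09759 × 0.6125 = 0.05977 mol
n(NaOH) used in back-titration = 0.03537 × 0.2210 = 7.817 × 10^-3 mol
n(HCl) left over = 7.817 × 10^-3 mol (1:1 ratio)
n(HCl) consumed by analyte = 0.05977 − 7.817 × 10^-3 = 0.05196 mol
From the 1:2 ratio, n(CaCO3) = 1/2 × 0.05196 = 0.02598 mol
mass of CaCO3 = 0.02598 × 100.09 = 2.600 g
% CaCO3 = 2.600 / 4.909 × 100 = 52.97 %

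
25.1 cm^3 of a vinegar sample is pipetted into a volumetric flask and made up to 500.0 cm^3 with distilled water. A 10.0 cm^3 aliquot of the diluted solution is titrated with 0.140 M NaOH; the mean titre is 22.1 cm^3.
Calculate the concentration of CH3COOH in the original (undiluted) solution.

CH3COOH + NaOH → CH3COONa + H2O
n(NaOH) = 0.0221 × 0.140 = 3.09 × 10^-3 mol
n(CH3COOH) in the aliquot = 3.09 × 10^-3 mol (1:1 ratio)
[CH3COOH]_dilute = 3.09 × 10^-3 / 0.0100 = 0.309 mol/L
Dilution factor = 500.0 / 25.1 = 19.92
[CH3COOH]_stock = 0.309 × 19.92 = 6.16 mol/L

6.16 M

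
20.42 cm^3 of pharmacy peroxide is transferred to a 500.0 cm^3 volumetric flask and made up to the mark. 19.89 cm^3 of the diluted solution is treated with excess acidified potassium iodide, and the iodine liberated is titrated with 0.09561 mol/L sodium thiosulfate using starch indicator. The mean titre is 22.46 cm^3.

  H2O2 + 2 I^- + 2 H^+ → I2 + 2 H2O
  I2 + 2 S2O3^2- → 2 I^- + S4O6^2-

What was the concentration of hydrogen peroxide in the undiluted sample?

n(S2O3^2-) = 0.02246 × 0.09561 = 2.147 × 10^-3 mol
n(I2) = n(S2O3^2-)/2 = 1.074 × 10^-3 mol
n(H2O2) in the aliquot = 1.074 × 10^-3 mol (1:1 ratio)
[H2O2]_dilute = 1.074 × 10^-3 / 0.01989 = 0.05398 mol/L
[H2O2]_original = 0.05398 × 500.0/20.42 = 1.322 mol/L

1.322 mol/L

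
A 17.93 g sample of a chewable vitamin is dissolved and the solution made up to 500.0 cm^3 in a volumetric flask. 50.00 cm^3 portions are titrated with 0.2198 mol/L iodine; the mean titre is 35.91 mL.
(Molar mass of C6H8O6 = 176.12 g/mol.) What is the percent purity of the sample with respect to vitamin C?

77.53 %

C6H8O6 + I2 → C6H6O6 + 2 HI
n(I2) per titration = 0.03591 × 0.2198 = 7.893 × 10^-3 mol
n(C6H8O6) in each aliquot = 7.893 × 10^-3 mol (1:1 ratio)
n(C6H8O6) in the whole flask = 7.893 × 10^-3 × 500.0/50.00 = 0.07893 mol
mass of C6H8O6 = 0.07893 × 176.12 = 13.90 g
% C6H8O6 = 13.90 / 17.93 × 100 = 77.53 %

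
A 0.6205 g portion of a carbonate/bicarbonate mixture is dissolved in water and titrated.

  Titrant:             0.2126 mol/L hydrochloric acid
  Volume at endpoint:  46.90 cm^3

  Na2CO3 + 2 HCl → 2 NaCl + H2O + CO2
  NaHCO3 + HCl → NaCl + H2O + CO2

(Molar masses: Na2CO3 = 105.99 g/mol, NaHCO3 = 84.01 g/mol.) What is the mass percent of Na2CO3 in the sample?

59.80 %

n(HCl) = 0.04690 × 0.2126 = 9.971 × 10^-3 mol
Let x = n(Na2CO3), y = n(NaHCO3).
Titrant: 2x + 1y = 9.971 × 10^-3;  mass: 105.99x + 84.01y = 0.6205
Solving, x = 3.501 × 10^-3 mol, y = 2.969 × 10^-3 mol
mass of Na2CO3 = 3.501 × 10^-3 × 105.99 = 0.3711 g
% Na2CO3 = 0.3711 / 0.6205 × 100 = 59.80 %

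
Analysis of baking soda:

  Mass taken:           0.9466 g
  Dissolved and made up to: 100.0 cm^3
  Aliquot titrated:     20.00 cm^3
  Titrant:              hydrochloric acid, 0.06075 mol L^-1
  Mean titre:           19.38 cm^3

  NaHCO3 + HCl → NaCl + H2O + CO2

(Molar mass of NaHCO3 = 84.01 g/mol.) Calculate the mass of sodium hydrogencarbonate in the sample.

0.4945 g

n(HCl) per titration = 0.01938 × 0.06075 = 1.177 × 10^-3 mol
n(NaHCO3) in each aliquot = 1.177 × 10^-3 mol (1:1 ratio)
n(NaHCO3) in the whole flask = 1.177 × 10^-3 × 100.0/20.00 = 5.887 × 10^-3 mol
mass of NaHCO3 = 5.887 × 10^-3 × 84.01 = 0.4945 g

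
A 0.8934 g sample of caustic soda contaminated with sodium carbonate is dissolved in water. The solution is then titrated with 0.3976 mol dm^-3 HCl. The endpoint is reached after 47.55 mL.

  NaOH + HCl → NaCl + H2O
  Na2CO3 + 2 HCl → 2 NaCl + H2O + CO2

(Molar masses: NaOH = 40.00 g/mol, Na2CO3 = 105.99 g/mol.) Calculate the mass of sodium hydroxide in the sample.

n(HCl) = 0.04755 × 0.3976 = 0.01891 mol
Let x = n(NaOH), y = n(Na2CO3).
Titrant: 1x + 2y = 0.01891;  mass: 40.00x + 105.99y = 0.8934
Solving, x = 8.351 × 10^-3 mol, y = 5.278 × 10^-3 mol
mass of NaOH = 8.351 × 10^-3 × 40.00 = 0.3340 g

0.3340 g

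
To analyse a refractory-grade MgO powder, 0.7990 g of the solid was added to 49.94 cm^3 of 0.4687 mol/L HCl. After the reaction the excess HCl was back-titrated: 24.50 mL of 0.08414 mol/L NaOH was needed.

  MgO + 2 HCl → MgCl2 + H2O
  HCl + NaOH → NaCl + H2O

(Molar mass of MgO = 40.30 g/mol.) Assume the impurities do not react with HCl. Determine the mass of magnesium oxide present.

n(HCl) added = 0.04994 × 0.4687 = 0.02341 mol
n(NaOH) used in back-titration = 0.02450 × 0.08414 = 2.061 × 10^-3 mol
n(HCl) left over = 2.061 × 10^-3 mol (1:1 ratio)
n(HCl) consumed by analyte = 0.02341 − 2.061 × 10^-3 = 0.02135 mol
From the 1:2 ratio, n(MgO) = 1/2 × 0.02135 = 0.01067 mol
mass of MgO = 0.01067 × 40.30 = 0.4301 g

0.4301 g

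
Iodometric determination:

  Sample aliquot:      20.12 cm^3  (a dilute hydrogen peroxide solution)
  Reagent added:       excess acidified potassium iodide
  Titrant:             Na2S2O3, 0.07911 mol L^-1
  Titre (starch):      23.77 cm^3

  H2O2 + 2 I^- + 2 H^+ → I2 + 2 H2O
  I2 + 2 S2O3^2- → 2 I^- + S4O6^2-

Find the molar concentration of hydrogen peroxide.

0.04673 mol/L

n(S2O3^2-) = 0.02377 × 0.07911 = 1.880 × 10^-3 mol
n(I2) = n(S2O3^2-)/2 = 9.402 × 10^-4 mol
n(H2O2) in the aliquot = 9.402 × 10^-4 mol (1:1 ratio)
[H2O2] = 9.402 × 10^-4 / 0.02012 = 0.04673 mol/L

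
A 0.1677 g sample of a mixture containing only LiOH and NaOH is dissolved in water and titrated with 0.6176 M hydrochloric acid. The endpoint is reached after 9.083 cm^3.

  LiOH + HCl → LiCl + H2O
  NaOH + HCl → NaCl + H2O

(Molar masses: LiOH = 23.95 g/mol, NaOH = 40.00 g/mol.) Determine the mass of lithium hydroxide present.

n(HCl) = 0.009083 × 0.6176 = 5.610 × 10^-3 mol
Let x = n(LiOH), y = n(NaOH).
Titrant: 1x + 1y = 5.610 × 10^-3;  mass: 23.95x + 40.00y = 0.1677
Solving, x = 3.532 × 10^-3 mol, y = 2.078 × 10^-3 mol
mass of LiOH = 3.532 × 10^-3 × 23.95 = 0.08459 g

0.08459 g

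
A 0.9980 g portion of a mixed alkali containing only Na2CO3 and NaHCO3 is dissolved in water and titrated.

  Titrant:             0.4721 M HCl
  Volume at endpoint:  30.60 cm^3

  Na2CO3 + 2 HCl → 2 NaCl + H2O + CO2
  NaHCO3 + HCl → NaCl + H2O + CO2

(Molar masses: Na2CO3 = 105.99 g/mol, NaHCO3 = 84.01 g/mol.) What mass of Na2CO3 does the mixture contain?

0.3684 g

n(HCl) = 0.03060 × 0.4721 = 0.01445 mol
Let x = n(Na2CO3), y = n(NaHCO3).
Titrant: 2x + 1y = 0.01445;  mass: 105.99x + 84.01y = 0.9980
Solving, x = 3.476 × 10^-3 mol, y = 7.494 × 10^-3 mol
mass of Na2CO3 = 3.476 × 10^-3 × 105.99 = 0.3684 g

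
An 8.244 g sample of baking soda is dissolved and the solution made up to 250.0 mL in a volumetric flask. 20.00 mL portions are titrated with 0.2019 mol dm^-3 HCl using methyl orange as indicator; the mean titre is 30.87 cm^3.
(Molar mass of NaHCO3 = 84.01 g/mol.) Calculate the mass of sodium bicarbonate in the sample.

NaHCO3 + HCl → NaCl + H2O + CO2
n(HCl) per titration = 0.03087 × 0.2019 = 6.233 × 10^-3 mol
n(NaHCO3) in each aliquot = 6.233 × 10^-3 mol (1:1 ratio)
n(NaHCO3) in the whole flask = 6.233 × 10^-3 × 250.0/20.00 = 0.07791 mol
mass of NaHCO3 = 0.07791 × 84.01 = 6.545 g

6.545 g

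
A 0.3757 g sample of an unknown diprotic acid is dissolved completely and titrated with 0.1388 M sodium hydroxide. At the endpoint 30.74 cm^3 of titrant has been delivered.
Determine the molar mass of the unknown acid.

176.1 g/mol

n(NaOH) = 0.03074 L × 0.1388 mol/L = 4.267 × 10^-3 mol
From the 1:2 ratio, n(H2A) = 1/2 × 4.267 × 10^-3 = 2.133 × 10^-3 mol
M = m / n = 0.3757 g / 2.133 × 10^-3 mol = 176.1 g/mol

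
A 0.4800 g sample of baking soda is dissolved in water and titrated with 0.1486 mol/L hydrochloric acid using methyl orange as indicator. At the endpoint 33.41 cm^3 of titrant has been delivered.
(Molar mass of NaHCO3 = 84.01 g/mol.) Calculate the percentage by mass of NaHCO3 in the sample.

NaHCO3 + HCl → NaCl + H2O + CO2
n(HCl) = 0.03341 L × 0.1486 mol/L = 4.965 × 10^-3 mol
n(NaHCO3) = 4.965 × 10^-3 mol (1:1 ratio)
mass of NaHCO3 = 4.965 × 10^-3 × 84.01 g/mol = 0.4171 g
% NaHCO3 = 0.4171 / 0.4800 × 100 = 86.89 %

86.89 %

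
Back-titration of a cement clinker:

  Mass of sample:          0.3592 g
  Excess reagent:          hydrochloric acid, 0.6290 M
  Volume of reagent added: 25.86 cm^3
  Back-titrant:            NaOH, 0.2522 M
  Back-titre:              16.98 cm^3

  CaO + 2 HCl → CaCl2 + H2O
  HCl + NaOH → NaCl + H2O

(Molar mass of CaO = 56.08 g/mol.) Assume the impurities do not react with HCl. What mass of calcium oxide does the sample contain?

0.3360 g

n(HCl) added = 0.02586 × 0.6290 = 0.01627 mol
n(NaOH) used in back-titration = 0.01698 × 0.2522 = 4.282 × 10^-3 mol
n(HCl) left over = 4.282 × 10^-3 mol (1:1 ratio)
n(HCl) consumed by analyte = 0.01627 − 4.282 × 10^-3 = 0.01198 mol
From the 1:2 ratio, n(CaO) = 1/2 × 0.01198 = 5.992 × 10^-3 mol
mass of CaO = 5.992 × 10^-3 × 56.08 = 0.3360 g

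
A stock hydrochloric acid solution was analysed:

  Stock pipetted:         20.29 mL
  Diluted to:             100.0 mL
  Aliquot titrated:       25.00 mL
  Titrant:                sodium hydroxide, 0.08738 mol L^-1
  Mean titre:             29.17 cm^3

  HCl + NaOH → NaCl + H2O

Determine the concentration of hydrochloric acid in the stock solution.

n(NaOH) = 0.02917 × 0.08738 = 2.549 × 10^-3 mol
n(HCl) in the aliquot = 2.549 × 10^-3 mol (1:1 ratio)
[HCl]_dilute = 2.549 × 10^-3 / 0.02500 = 0.1020 mol/L
Dilution factor = 100.0 / 20.29 = 4.929
[HCl]_stock = 0.1020 × 4.929 = 0.5025 mol/L

0.5025 mol/L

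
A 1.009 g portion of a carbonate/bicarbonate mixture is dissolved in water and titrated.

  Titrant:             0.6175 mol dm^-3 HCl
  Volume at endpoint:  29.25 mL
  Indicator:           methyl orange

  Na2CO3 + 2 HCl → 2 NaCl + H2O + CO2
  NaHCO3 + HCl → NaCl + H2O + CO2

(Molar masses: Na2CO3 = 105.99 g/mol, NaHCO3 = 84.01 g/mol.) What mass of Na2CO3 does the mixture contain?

n(HCl) = 0.02925 × 0.6175 = 0.01806 mol
Let x = n(Na2CO3), y = n(NaHCO3).
Titrant: 2x + 1y = 0.01806;  mass: 105.99x + 84.01y = 1.009
Solving, x = 8.196 × 10^-3 mol, y = 1.671 × 10^-3 mol
mass of Na2CO3 = 8.196 × 10^-3 × 105.99 = 0.8687 g

0.8687 g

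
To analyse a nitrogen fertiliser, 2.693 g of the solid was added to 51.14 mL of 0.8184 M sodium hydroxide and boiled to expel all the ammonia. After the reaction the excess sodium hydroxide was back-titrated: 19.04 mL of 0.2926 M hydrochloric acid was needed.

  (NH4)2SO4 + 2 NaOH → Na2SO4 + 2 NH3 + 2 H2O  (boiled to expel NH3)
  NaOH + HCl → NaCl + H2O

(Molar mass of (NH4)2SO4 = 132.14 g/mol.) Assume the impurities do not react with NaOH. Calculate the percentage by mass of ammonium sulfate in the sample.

89.01 %

n(NaOH) added = 0.05114 × 0.8184 = 0.04185 mol
n(HCl) used in back-titration = 0.01904 × 0.2926 = 5.571 × 10^-3 mol
n(NaOH) left over = 5.571 × 10^-3 mol (1:1 ratio)
n(NaOH) consumed by analyte = 0.04185 − 5.571 × 10^-3 = 0.03628 mol
From the 1:2 ratio, n((NH4)2SO4) = 1/2 × 0.03628 = 0.01814 mol
mass of (NH4)2SO4 = 0.01814 × 132.14 = 2.397 g
% (NH4)2SO4 = 2.397 / 2.693 × 100 = 89.01 %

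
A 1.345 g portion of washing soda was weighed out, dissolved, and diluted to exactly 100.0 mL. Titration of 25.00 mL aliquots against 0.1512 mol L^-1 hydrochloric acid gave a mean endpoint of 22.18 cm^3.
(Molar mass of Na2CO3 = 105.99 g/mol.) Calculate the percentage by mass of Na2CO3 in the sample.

Na2CO3 + 2 HCl → 2 NaCl + H2O + CO2
n(HCl) per titration = 0.02218 × 0.1512 = 3.354 × 10^-3 mol
From the 1:2 ratio, n(Na2CO3) in each aliquot = 1/2 × 3.354 × 10^-3 = 1.677 × 10^-3 mol
n(Na2CO3) in the whole flask = 1.677 × 10^-3 × 100.0/25.00 = 6.707 × 10^-3 mol
mass of Na2CO3 = 6.707 × 10^-3 × 105.99 = 0.7109 g
% Na2CO3 = 0.7109 / 1.345 × 100 = 52.85 %

52.85 %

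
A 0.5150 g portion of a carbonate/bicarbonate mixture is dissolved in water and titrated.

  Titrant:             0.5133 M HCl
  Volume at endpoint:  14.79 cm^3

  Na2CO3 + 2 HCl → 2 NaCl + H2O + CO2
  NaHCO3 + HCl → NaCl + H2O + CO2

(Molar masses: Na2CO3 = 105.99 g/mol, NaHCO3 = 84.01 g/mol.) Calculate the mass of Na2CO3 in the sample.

n(HCl) = 0.01479 × 0.5133 = 7.592 × 10^-3 mol
Let x = n(Na2CO3), y = n(NaHCO3).
Titrant: 2x + 1y = 7.592 × 10^-3;  mass: 105.99x + 84.01y = 0.5150
Solving, x = 1.979 × 10^-3 mol, y = 3.633 × 10^-3 mol
mass of Na2CO3 = 1.979 × 10^-3 × 105.99 = 0.2098 g

0.2098 g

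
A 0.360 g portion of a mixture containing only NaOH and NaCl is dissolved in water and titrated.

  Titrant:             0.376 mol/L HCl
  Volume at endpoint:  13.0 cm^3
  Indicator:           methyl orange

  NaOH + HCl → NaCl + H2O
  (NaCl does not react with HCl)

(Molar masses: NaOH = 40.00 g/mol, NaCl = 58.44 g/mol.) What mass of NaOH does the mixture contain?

n(HCl) = 0.0130 × 0.376 = 4.89 × 10^-3 mol
Let x = n(NaOH), y = n(NaCl).
Titrant: 1x = 4.89 × 10^-3;  mass: 40.00x + 58.44y = 0.360
Solving, x = 4.89 × 10^-3 mol, y = 2.81 × 10^-3 mol
mass of NaOH = 4.89 × 10^-3 × 40.00 = 0.196 g

0.196 g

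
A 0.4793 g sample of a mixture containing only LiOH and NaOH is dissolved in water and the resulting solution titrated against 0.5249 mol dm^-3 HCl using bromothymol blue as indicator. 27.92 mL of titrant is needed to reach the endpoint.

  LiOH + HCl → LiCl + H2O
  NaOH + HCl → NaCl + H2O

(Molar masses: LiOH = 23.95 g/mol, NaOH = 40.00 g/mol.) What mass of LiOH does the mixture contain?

0.1595 g

n(HCl) = 0.02792 × 0.5249 = 0.01466 mol
Let x = n(LiOH), y = n(NaOH).
Titrant: 1x + 1y = 0.01466;  mass: 23.95x + 40.00y = 0.4793
Solving, x = 6.661 × 10^-3 mol, y = 7.994 × 10^-3 mol
mass of LiOH = 6.661 × 10^-3 × 23.95 = 0.1595 g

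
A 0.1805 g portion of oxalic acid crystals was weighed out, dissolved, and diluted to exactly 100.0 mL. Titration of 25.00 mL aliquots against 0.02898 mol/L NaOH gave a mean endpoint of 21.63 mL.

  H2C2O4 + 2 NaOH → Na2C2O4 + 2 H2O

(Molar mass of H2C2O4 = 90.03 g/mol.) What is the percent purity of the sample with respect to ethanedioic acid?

62.53 %

n(NaOH) per titration = 0.02163 × 0.02898 = 6.268 × 10^-4 mol
From the 1:2 ratio, n(H2C2O4) in each aliquot = 1/2 × 6.268 × 10^-4 = 3.134 × 10^-4 mol
n(H2C2O4) in the whole flask = 3.134 × 10^-4 × 100.0/25.00 = 1.254 × 10^-3 mol
mass of H2C2O4 = 1.254 × 10^-3 × 90.03 = 0.1129 g
% H2C2O4 = 0.1129 / 0.1805 × 100 = 62.53 %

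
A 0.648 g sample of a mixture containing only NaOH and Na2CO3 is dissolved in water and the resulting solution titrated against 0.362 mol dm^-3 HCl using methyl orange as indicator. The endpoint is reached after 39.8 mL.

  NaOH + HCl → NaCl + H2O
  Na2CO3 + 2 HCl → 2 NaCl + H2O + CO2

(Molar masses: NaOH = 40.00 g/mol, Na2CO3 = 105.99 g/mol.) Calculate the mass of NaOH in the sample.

0.356 g

n(HCl) = 0.0398 × 0.362 = 0.0144 mol
Let x = n(NaOH), y = n(Na2CO3).
Titrant: 1x + 2y = 0.0144;  mass: 40.00x + 105.99y = 0.648
Solving, x = 8.89 × 10^-3 mol, y = 2.76 × 10^-3 mol
mass of NaOH = 8.89 × 10^-3 × 40.00 = 0.356 g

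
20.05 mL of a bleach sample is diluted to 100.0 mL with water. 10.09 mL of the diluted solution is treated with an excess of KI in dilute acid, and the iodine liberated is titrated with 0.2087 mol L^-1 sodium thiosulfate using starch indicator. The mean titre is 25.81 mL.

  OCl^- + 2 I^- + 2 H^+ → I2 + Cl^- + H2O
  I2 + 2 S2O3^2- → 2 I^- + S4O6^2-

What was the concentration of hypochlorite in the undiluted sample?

1.331 mol/L

n(S2O3^2-) = 0.02581 × 0.2087 = 5.387 × 10^-3 mol
n(I2) = n(S2O3^2-)/2 = 2.693 × 10^-3 mol
n(OCl^-) in the aliquot = 2.693 × 10^-3 mol (1:1 ratio)
[OCl^-]_dilute = 2.693 × 10^-3 / 0.01009 = 0.2669 mol/L
[OCl^-]_original = 0.2669 × 100.0/20.05 = 1.331 mol/L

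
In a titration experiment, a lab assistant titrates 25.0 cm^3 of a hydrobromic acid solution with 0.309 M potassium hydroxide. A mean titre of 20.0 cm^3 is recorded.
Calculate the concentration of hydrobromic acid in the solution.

HBr + KOH → KBr + H2O
n(KOH) = 0.0200 L × 0.309 mol/L = 6.18 × 10^-3 mol
n(HBr) = 6.18 × 10^-3 mol (1:1 mole ratio)
[HBr] = 6.18 × 10^-3 mol / 0.0250 L = 0.247 mol/L

0.247 M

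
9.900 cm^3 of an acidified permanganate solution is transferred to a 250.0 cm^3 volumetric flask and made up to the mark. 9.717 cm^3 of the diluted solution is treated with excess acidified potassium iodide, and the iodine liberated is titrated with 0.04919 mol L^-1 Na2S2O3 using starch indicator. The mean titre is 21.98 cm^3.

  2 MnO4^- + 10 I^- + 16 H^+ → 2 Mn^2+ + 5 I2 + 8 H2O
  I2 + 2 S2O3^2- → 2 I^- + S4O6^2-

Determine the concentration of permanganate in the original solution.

0.5620 mol/L

n(S2O3^2-) = 0.02198 × 0.04919 = 1.081 × 10^-3 mol
n(I2) = n(S2O3^2-)/2 = 5.406 × 10^-4 mol
From the 2:5 ratio, n(MnO4^-) in the aliquot = 2/5 × 5.406 × 10^-4 = 2.162 × 10^-4 mol
[MnO4^-]_dilute = 2.162 × 10^-4 / 0.009717 = 0.02225 mol/L
[MnO4^-]_original = 0.02225 × 250.0/9.900 = 0.5620 mol/L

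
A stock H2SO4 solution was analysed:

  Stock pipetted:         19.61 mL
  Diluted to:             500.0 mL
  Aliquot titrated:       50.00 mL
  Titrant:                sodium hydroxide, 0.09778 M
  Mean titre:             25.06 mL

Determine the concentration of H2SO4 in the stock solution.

0.6248 M

H2SO4 + 2 NaOH → Na2SO4 + 2 H2O
n(NaOH) = 0.02506 × 0.09778 = 2.450 × 10^-3 mol
From the 1:2 ratio, n(H2SO4) in the aliquot = 1/2 × 2.450 × 10^-3 = 1.225 × 10^-3 mol
[H2SO4]_dilute = 1.225 × 10^-3 / 0.05000 = 0.02450 mol/L
Dilution factor = 500.0 / 19.61 = 25.50
[H2SO4]_stock = 0.02450 × 25.50 = 0.6248 mol/L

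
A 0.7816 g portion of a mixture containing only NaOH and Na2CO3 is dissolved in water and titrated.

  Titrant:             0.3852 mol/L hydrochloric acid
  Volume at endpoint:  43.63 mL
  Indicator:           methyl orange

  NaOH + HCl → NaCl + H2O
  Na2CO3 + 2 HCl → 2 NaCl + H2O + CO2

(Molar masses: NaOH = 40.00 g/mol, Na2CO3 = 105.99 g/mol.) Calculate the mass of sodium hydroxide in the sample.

n(HCl) = 0.04363 × 0.3852 = 0.01681 mol
Let x = n(NaOH), y = n(Na2CO3).
Titrant: 1x + 2y = 0.01681;  mass: 40.00x + 105.99y = 0.7816
Solving, x = 8.392 × 10^-3 mol, y = 4.207 × 10^-3 mol
mass of NaOH = 8.392 × 10^-3 × 40.00 = 0.3357 g

0.3357 g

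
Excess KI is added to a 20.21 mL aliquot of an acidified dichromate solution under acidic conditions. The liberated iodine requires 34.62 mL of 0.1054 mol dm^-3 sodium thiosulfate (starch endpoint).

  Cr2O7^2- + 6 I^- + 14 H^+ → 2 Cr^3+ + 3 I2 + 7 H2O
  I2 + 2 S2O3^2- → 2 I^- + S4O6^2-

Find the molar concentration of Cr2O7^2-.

n(S2O3^2-) = 0.03462 × 0.1054 = 3.649 × 10^-3 mol
n(I2) = n(S2O3^2-)/2 = 1.824 × 10^-3 mol
From the 1:3 ratio, n(Cr2O7^2-) in the aliquot = 1/3 × 1.824 × 10^-3 = 6.082 × 10^-4 mol
[Cr2O7^2-] = 6.082 × 10^-4 / 0.02021 = 0.03009 mol/L

0.03009 mol/L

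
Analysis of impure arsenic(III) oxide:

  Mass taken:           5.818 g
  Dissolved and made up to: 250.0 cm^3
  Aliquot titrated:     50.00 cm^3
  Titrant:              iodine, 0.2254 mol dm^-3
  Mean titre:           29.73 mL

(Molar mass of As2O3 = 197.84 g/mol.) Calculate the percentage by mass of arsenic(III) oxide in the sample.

As2O3 + 2 I2 + 2 H2O → As2O5 + 4 HI
n(I2) per titration = 0.02973 × 0.2254 = 6.701 × 10^-3 mol
From the 1:2 ratio, n(As2O3) in each aliquot = 1/2 × 6.701 × 10^-3 = 3.351 × 10^-3 mol
n(As2O3) in the whole flask = 3.351 × 10^-3 × 250.0/50.00 = 0.01675 mol
mass of As2O3 = 0.01675 × 197.84 = 3.314 g
% As2O3 = 3.314 / 5.818 × 100 = 56.97 %

56.97 %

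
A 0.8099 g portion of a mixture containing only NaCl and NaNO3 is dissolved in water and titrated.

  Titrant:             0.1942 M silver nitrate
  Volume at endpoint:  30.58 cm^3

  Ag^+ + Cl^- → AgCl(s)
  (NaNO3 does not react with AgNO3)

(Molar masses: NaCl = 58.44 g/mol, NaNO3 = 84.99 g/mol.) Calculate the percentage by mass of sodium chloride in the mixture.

n(AgNO3) = 0.03058 × 0.1942 = 5.939 × 10^-3 mol
Let x = n(NaCl), y = n(NaNO3).
Titrant: 1x = 5.939 × 10^-3;  mass: 58.44x + 84.99y = 0.8099
Solving, x = 5.939 × 10^-3 mol, y = 5.446 × 10^-3 mol
mass of NaCl = 5.939 × 10^-3 × 58.44 = 0.3471 g
% NaCl = 0.3471 / 0.8099 × 100 = 42.85 %

42.85 %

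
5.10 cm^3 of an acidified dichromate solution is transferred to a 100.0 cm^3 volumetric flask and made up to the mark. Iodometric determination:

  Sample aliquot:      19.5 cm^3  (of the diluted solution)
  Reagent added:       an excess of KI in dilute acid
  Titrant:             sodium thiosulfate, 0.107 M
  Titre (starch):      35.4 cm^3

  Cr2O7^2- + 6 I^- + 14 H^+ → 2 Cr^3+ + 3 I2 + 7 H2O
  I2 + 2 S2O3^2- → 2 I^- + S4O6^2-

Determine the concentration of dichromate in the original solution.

n(S2O3^2-) = 0.0354 × 0.107 = 3.79 × 10^-3 mol
n(I2) = n(S2O3^2-)/2 = 1.89 × 10^-3 mol
From the 1:3 ratio, n(Cr2O7^2-) in the aliquot = 1/3 × 1.89 × 10^-3 = 6.31 × 10^-4 mol
[Cr2O7^2-]_dilute = 6.31 × 10^-4 / 0.0195 = 0.0324 mol/L
[Cr2O7^2-]_original = 0.0324 × 100.0/5.10 = 0.635 mol/L

0.635 M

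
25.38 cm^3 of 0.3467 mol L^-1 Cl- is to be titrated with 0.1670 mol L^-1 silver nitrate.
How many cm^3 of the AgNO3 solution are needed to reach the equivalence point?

52.69 mL

Ag^+ + Cl^- → AgCl(s)
n(Cl-) = 0.02538 L × 0.3467 mol/L = 8.799 × 10^-3 mol
n(AgNO3) = 8.799 × 10^-3 mol (1:1 stoichiometry)
V(AgNO3) = 8.799 × 10^-3 mol / 0.1670 mol/L = 0.05269 L = 52.69 mL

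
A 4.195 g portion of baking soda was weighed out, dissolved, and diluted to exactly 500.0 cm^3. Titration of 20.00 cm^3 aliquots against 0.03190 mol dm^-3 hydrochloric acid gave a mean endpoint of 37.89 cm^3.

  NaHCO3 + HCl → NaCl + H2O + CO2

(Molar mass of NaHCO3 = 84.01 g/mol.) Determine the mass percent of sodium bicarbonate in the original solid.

n(HCl) per titration = 0.03789 × 0.03190 = 1.209 × 10^-3 mol
n(NaHCO3) in each aliquot = 1.209 × 10^-3 mol (1:1 ratio)
n(NaHCO3) in the whole flask = 1.209 × 10^-3 × 500.0/20.00 = 0.03022 mol
mass of NaHCO3 = 0.03022 × 84.01 = 2.539 g
% NaHCO3 = 2.539 / 4.195 × 100 = 60.51 %

60.51 %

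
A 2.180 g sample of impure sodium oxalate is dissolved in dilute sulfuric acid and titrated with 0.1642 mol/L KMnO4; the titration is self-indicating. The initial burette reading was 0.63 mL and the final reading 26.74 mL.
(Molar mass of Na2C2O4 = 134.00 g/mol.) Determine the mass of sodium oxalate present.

2 MnO4^- + 5 C2O4^2- + 16 H^+ → 2 Mn^2+ + 10 CO2 + 8 H2O
n(KMnO4) = 0.02611 L × 0.1642 mol/L = 4.287 × 10^-3 mol
From the 5:2 ratio, n(Na2C2O4) = 5/2 × 4.287 × 10^-3 = 0.01072 mol
mass of Na2C2O4 = 0.01072 × 134.00 g/mol = 1.436 g

1.436 g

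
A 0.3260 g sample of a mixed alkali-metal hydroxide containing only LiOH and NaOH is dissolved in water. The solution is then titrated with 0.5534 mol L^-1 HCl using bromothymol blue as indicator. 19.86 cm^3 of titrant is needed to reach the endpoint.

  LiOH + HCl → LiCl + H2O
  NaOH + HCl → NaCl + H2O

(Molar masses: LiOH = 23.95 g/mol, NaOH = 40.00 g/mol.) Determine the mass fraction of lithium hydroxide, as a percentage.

52.01 %

n(HCl) = 0.01986 × 0.5534 = 0.01099 mol
Let x = n(LiOH), y = n(NaOH).
Titrant: 1x + 1y = 0.01099;  mass: 23.95x + 40.00y = 0.3260
Solving, x = 7.079 × 10^-3 mol, y = 3.911 × 10^-3 mol
mass of LiOH = 7.079 × 10^-3 × 23.95 = 0.1695 g
% LiOH = 0.1695 / 0.3260 × 100 = 52.01 %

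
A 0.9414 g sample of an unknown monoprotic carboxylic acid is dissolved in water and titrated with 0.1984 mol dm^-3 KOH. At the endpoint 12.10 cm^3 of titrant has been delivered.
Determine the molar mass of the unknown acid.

n(KOH) = 0.01210 L × 0.1984 mol/L = 2.401 × 10^-3 mol
n(HA) = 2.401 × 10^-3 mol (1:1 ratio)
M = m / n = 0.9414 g / 2.401 × 10^-3 mol = 392.1 g/mol

392.1 g/mol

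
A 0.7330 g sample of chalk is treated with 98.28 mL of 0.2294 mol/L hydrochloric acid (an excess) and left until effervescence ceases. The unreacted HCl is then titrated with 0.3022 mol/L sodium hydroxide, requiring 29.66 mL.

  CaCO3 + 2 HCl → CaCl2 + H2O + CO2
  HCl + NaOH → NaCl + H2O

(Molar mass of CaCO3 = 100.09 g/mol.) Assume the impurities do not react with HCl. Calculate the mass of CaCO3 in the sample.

0.6797 g

n(HCl) added = 0.09828 × 0.2294 = 0.02255 mol
n(NaOH) used in back-titration = 0.02966 × 0.3022 = 8.963 × 10^-3 mol
n(HCl) left over = 8.963 × 10^-3 mol (1:1 ratio)
n(HCl) consumed by analyte = 0.02255 − 8.963 × 10^-3 = 0.01358 mol
From the 1:2 ratio, n(CaCO3) = 1/2 × 0.01358 = 6.791 × 10^-3 mol
mass of CaCO3 = 6.791 × 10^-3 × 100.09 = 0.6797 g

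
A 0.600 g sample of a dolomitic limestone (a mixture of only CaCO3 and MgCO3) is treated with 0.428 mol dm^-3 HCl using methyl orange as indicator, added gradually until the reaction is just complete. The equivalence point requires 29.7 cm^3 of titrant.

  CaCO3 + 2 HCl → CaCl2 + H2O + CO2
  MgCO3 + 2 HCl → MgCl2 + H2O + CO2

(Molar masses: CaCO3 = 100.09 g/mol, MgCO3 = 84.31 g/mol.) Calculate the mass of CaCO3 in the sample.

n(HCl) = 0.0297 × 0.428 = 0.0127 mol
Let x = n(CaCO3), y = n(MgCO3).
Titrant: 2x + 2y = 0.0127;  mass: 100.09x + 84.31y = 0.600
Solving, x = 4.06 × 10^-3 mol, y = 2.29 × 10^-3 mol
mass of CaCO3 = 4.06 × 10^-3 × 100.09 = 0.407 g

0.407 g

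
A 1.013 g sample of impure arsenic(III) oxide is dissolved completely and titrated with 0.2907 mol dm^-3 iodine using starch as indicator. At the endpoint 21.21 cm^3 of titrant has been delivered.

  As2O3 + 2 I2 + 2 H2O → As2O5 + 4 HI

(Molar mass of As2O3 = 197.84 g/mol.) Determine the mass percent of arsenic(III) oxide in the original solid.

60.21 %

n(I2) = 0.02121 L × 0.2907 mol/L = 6.166 × 10^-3 mol
From the 1:2 ratio, n(As2O3) = 1/2 × 6.166 × 10^-3 = 3.083 × 10^-3 mol
mass of As2O3 = 3.083 × 10^-3 × 197.84 g/mol = 0.6099 g
% As2O3 = 0.6099 / 1.013 × 100 = 60.21 %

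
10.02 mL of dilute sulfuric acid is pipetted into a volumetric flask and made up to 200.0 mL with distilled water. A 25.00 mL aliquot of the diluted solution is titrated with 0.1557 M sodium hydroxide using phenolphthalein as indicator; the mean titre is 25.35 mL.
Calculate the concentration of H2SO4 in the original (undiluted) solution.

H2SO4 + 2 NaOH → Na2SO4 + 2 H2O
n(NaOH) = 0.02535 × 0.1557 = 3.947 × 10^-3 mol
From the 1:2 ratio, n(H2SO4) in the aliquot = 1/2 × 3.947 × 10^-3 = 1.973 × 10^-3 mol
[H2SO4]_dilute = 1.973 × 10^-3 / 0.02500 = 0.07894 mol/L
Dilution factor = 200.0 / 10.02 = 19.96
[H2SO4]_stock = 0.07894 × 19.96 = 1.576 mol/L

1.576 M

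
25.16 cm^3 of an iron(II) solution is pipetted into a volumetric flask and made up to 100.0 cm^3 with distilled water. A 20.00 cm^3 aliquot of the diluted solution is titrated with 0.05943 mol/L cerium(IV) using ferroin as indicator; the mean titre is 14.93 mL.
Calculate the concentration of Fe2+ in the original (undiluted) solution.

Ce^4+ + Fe^2+ → Ce^3+ + Fe^3+
n(Ce4+) = 0.01493 × 0.05943 = 8.873 × 10^-4 mol
n(Fe2+) in the aliquot = 8.873 × 10^-4 mol (1:1 ratio)
[Fe2+]_dilute = 8.873 × 10^-4 / 0.02000 = 0.04436 mol/L
Dilution factor = 100.0 / 25.16 = 3.975
[Fe2+]_stock = 0.04436 × 3.975 = 0.1763 mol/L

0.1763 mol/L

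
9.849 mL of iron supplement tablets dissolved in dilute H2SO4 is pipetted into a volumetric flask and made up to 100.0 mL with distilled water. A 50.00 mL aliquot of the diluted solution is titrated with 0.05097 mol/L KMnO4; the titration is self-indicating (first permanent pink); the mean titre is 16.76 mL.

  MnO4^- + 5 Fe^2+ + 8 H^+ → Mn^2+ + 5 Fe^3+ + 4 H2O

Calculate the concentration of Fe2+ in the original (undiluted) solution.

n(KMnO4) = 0.01676 × 0.05097 = 8.543 × 10^-4 mol
From the 5:1 ratio, n(Fe2+) in the aliquot = 5/1 × 8.543 × 10^-4 = 4.271 × 10^-3 mol
[Fe2+]_dilute = 4.271 × 10^-3 / 0.05000 = 0.08543 mol/L
Dilution factor = 100.0 / 9.849 = 10.15
[Fe2+]_stock = 0.08543 × 10.15 = 0.8674 mol/L

0.8674 mol/L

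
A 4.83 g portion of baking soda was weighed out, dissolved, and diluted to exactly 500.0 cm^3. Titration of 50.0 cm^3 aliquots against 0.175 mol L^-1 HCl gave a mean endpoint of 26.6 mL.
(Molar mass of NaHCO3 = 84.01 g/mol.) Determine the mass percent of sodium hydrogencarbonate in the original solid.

NaHCO3 + HCl → NaCl + H2O + CO2
n(HCl) per titration = 0.0266 × 0.175 = 4.66 × 10^-3 mol
n(NaHCO3) in each aliquot = 4.66 × 10^-3 mol (1:1 ratio)
n(NaHCO3) in the whole flask = 4.66 × 10^-3 × 500.0/50.0 = 0.0466 mol
mass of NaHCO3 = 0.0466 × 84.01 = 3.91 g
% NaHCO3 = 3.91 / 4.83 × 100 = 81.0 %

81.0 %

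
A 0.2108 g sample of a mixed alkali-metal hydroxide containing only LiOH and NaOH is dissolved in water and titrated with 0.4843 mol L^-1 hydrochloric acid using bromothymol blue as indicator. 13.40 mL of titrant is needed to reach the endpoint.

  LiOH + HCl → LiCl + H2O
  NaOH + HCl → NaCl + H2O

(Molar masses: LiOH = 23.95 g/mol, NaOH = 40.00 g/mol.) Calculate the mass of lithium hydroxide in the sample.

n(HCl) = 0.01340 × 0.4843 = 6.490 × 10^-3 mol
Let x = n(LiOH), y = n(NaOH).
Titrant: 1x + 1y = 6.490 × 10^-3;  mass: 23.95x + 40.00y = 0.2108
Solving, x = 3.040 × 10^-3 mol, y = 3.450 × 10^-3 mol
mass of LiOH = 3.040 × 10^-3 × 23.95 = 0.07280 g

0.07280 g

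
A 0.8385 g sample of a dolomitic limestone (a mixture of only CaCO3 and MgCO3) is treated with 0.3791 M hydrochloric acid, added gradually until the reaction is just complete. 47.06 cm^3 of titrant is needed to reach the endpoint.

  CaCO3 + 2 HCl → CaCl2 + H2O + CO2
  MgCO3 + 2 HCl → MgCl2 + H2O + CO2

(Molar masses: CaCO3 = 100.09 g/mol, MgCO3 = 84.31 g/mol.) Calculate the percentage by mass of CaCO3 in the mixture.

65.38 %

n(HCl) = 0.04706 × 0.3791 = 0.01784 mol
Let x = n(CaCO3), y = n(MgCO3).
Titrant: 2x + 2y = 0.01784;  mass: 100.09x + 84.31y = 0.8385
Solving, x = 5.478 × 10^-3 mol, y = 3.443 × 10^-3 mol
mass of CaCO3 = 5.478 × 10^-3 × 100.09 = 0.5482 g
% CaCO3 = 0.5482 / 0.8385 × 100 = 65.38 %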